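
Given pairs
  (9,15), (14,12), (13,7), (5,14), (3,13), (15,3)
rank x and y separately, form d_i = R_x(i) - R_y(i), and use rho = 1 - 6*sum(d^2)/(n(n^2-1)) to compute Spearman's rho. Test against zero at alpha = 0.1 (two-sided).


Step 1: Rank x and y separately (midranks; no ties here).
rank(x): 9->3, 14->5, 13->4, 5->2, 3->1, 15->6
rank(y): 15->6, 12->3, 7->2, 14->5, 13->4, 3->1
Step 2: d_i = R_x(i) - R_y(i); compute d_i^2.
  (3-6)^2=9, (5-3)^2=4, (4-2)^2=4, (2-5)^2=9, (1-4)^2=9, (6-1)^2=25
sum(d^2) = 60.
Step 3: rho = 1 - 6*60 / (6*(6^2 - 1)) = 1 - 360/210 = -0.714286.
Step 4: Under H0, t = rho * sqrt((n-2)/(1-rho^2)) = -2.0412 ~ t(4).
Step 5: Two-sided p-value from the t-distribution with 4 df = 0.110787.
Step 6: alpha = 0.1. fail to reject H0.

rho = -0.7143, p = 0.110787, fail to reject H0 at alpha = 0.1.


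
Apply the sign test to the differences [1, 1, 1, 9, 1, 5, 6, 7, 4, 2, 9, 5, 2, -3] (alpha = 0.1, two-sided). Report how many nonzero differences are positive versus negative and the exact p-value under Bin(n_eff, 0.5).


Step 1: Discard zero differences. Original n = 14; n_eff = number of nonzero differences = 14.
Nonzero differences (with sign): +1, +1, +1, +9, +1, +5, +6, +7, +4, +2, +9, +5, +2, -3
Step 2: Count signs: positive = 13, negative = 1.
Step 3: Under H0: P(positive) = 0.5, so the number of positives S ~ Bin(14, 0.5).
Step 4: Two-sided exact p-value = sum of Bin(14,0.5) probabilities at or below the observed probability = 0.001831.
Step 5: alpha = 0.1. reject H0.

n_eff = 14, pos = 13, neg = 1, p = 0.001831, reject H0.


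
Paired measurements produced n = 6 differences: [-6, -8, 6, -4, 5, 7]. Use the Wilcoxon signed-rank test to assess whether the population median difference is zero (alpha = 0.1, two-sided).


Step 1: Drop any zero differences (none here) and take |d_i|.
|d| = [6, 8, 6, 4, 5, 7]
Step 2: Midrank |d_i| (ties get averaged ranks).
ranks: |6|->3.5, |8|->6, |6|->3.5, |4|->1, |5|->2, |7|->5
Step 3: Attach original signs; sum ranks with positive sign and with negative sign.
W+ = 3.5 + 2 + 5 = 10.5
W- = 3.5 + 6 + 1 = 10.5
(Check: W+ + W- = 21 should equal n(n+1)/2 = 21.)
Step 4: Test statistic W = min(W+, W-) = 10.5.
Step 5: Ties in |d|, so use the tie-corrected normal approximation.
        E[W] = n(n+1)/4 = 6*7/4 = 10.5.
        Tie groups: |d|=6 (t=2); sum(t^3 - t) = 6.
        Var[W] = n(n+1)(2n+1)/24 - sum(t^3-t)/48 = 546/24 - 6/48 = 22.625.
        z = (W - E[W]) / sqrt(Var[W]) = (10.5 - 10.5) / 4.7566 = 0.0000.
        Two-sided p = 2*Phi(z) = 1.000000.
Step 6: alpha = 0.1. fail to reject H0.

W+ = 10.5, W- = 10.5, W = min = 10.5, p = 1.000000, fail to reject H0.


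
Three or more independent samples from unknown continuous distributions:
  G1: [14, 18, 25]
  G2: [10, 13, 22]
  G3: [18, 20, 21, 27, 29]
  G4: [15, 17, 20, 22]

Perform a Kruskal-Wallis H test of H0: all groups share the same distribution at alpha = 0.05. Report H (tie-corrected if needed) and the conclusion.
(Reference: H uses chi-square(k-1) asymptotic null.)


Step 1: Combine all N = 15 observations and assign midranks.
sorted (value, group, rank): (10,G2,1), (13,G2,2), (14,G1,3), (15,G4,4), (17,G4,5), (18,G1,6.5), (18,G3,6.5), (20,G3,8.5), (20,G4,8.5), (21,G3,10), (22,G2,11.5), (22,G4,11.5), (25,G1,13), (27,G3,14), (29,G3,15)
Step 2: Sum ranks within each group.
R_1 = 22.5 (n_1 = 3)
R_2 = 14.5 (n_2 = 3)
R_3 = 54 (n_3 = 5)
R_4 = 29 (n_4 = 4)
Step 3: H = 12/(N(N+1)) * sum(R_i^2/n_i) - 3(N+1)
     = 12/(15*16) * (22.5^2/3 + 14.5^2/3 + 54^2/5 + 29^2/4) - 3*16
     = 0.050000 * 1032.28 - 48
     = 3.614167.
Step 4: Ties present; correction factor C = 1 - 18/(15^3 - 15) = 0.994643. Corrected H = 3.614167 / 0.994643 = 3.633633.
Step 5: Under H0, H ~ chi^2(3); p-value = 0.303840.
Step 6: alpha = 0.05. fail to reject H0.

H = 3.6336, df = 3, p = 0.303840, fail to reject H0.


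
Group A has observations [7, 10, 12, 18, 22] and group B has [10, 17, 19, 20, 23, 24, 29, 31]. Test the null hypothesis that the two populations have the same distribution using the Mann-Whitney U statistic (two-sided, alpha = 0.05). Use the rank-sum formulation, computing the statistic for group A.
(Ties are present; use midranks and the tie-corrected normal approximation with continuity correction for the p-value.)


Step 1: Combine and sort all 13 observations; assign midranks.
sorted (value, group): (7,X), (10,X), (10,Y), (12,X), (17,Y), (18,X), (19,Y), (20,Y), (22,X), (23,Y), (24,Y), (29,Y), (31,Y)
ranks: 7->1, 10->2.5, 10->2.5, 12->4, 17->5, 18->6, 19->7, 20->8, 22->9, 23->10, 24->11, 29->12, 31->13
Step 2: Rank sum for X: R1 = 1 + 2.5 + 4 + 6 + 9 = 22.5.
Step 3: U_X = R1 - n1(n1+1)/2 = 22.5 - 5*6/2 = 22.5 - 15 = 7.5.
       U_Y = n1*n2 - U_X = 40 - 7.5 = 32.5.
Step 4: Ties are present, so use the tie-corrected normal approximation (with continuity correction) for the p-value.
Step 5: p-value = 0.078571; compare to alpha = 0.05. fail to reject H0.

U_X = 7.5, p = 0.078571, fail to reject H0 at alpha = 0.05.


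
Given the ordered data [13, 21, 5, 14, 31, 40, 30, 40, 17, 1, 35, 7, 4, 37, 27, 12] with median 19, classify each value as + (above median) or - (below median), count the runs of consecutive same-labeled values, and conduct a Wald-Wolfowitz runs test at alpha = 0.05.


Step 1: Compute median = 19; label A = above, B = below.
Labels in order: BABBAAAABBABBAAB  (n_A = 8, n_B = 8)
Step 2: Count runs R = 9.
Step 3: Under H0 (random ordering), E[R] = 2*n_A*n_B/(n_A+n_B) + 1 = 2*8*8/16 + 1 = 9.0000.
        Var[R] = 2*n_A*n_B*(2*n_A*n_B - n_A - n_B) / ((n_A+n_B)^2 * (n_A+n_B-1)) = 14336/3840 = 3.7333.
        SD[R] = 1.9322.
Step 4: R = E[R], so z = 0 with no continuity correction.
Step 5: Two-sided p-value via normal approximation = 2*(1 - Phi(|z|)) = 1.000000.
Step 6: alpha = 0.05. fail to reject H0.

R = 9, z = 0.0000, p = 1.000000, fail to reject H0.


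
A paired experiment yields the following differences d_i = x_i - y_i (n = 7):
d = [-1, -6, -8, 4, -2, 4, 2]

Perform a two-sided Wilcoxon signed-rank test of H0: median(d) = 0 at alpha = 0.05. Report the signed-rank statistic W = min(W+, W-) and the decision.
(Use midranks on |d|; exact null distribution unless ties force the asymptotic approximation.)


Step 1: Drop any zero differences (none here) and take |d_i|.
|d| = [1, 6, 8, 4, 2, 4, 2]
Step 2: Midrank |d_i| (ties get averaged ranks).
ranks: |1|->1, |6|->6, |8|->7, |4|->4.5, |2|->2.5, |4|->4.5, |2|->2.5
Step 3: Attach original signs; sum ranks with positive sign and with negative sign.
W+ = 4.5 + 4.5 + 2.5 = 11.5
W- = 1 + 6 + 7 + 2.5 = 16.5
(Check: W+ + W- = 28 should equal n(n+1)/2 = 28.)
Step 4: Test statistic W = min(W+, W-) = 11.5.
Step 5: Ties in |d|, so use the tie-corrected normal approximation.
        E[W] = n(n+1)/4 = 7*8/4 = 14.
        Tie groups: |d|=2 (t=2), |d|=4 (t=2); sum(t^3 - t) = 12.
        Var[W] = n(n+1)(2n+1)/24 - sum(t^3-t)/48 = 840/24 - 12/48 = 34.75.
        z = (W - E[W]) / sqrt(Var[W]) = (11.5 - 14) / 5.8949 = -0.4241.
        Two-sided p = 2*Phi(z) = 0.671497.
Step 6: alpha = 0.05. fail to reject H0.

W+ = 11.5, W- = 16.5, W = min = 11.5, p = 0.671497, fail to reject H0.


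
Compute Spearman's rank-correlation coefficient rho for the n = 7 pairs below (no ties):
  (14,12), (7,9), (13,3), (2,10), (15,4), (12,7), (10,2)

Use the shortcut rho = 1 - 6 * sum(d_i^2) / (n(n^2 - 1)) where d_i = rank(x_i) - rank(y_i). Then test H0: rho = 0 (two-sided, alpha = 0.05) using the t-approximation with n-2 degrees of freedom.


Step 1: Rank x and y separately (midranks; no ties here).
rank(x): 14->6, 7->2, 13->5, 2->1, 15->7, 12->4, 10->3
rank(y): 12->7, 9->5, 3->2, 10->6, 4->3, 7->4, 2->1
Step 2: d_i = R_x(i) - R_y(i); compute d_i^2.
  (6-7)^2=1, (2-5)^2=9, (5-2)^2=9, (1-6)^2=25, (7-3)^2=16, (4-4)^2=0, (3-1)^2=4
sum(d^2) = 64.
Step 3: rho = 1 - 6*64 / (7*(7^2 - 1)) = 1 - 384/336 = -0.142857.
Step 4: Under H0, t = rho * sqrt((n-2)/(1-rho^2)) = -0.3227 ~ t(5).
Step 5: Two-sided p-value from the t-distribution with 5 df = 0.759945.
Step 6: alpha = 0.05. fail to reject H0.

rho = -0.1429, p = 0.759945, fail to reject H0 at alpha = 0.05.


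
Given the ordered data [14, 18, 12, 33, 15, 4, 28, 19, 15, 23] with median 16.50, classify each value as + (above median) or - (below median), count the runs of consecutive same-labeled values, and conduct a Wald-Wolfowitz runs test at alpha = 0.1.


Step 1: Compute median = 16.50; label A = above, B = below.
Labels in order: BABABBAABA  (n_A = 5, n_B = 5)
Step 2: Count runs R = 8.
Step 3: Under H0 (random ordering), E[R] = 2*n_A*n_B/(n_A+n_B) + 1 = 2*5*5/10 + 1 = 6.0000.
        Var[R] = 2*n_A*n_B*(2*n_A*n_B - n_A - n_B) / ((n_A+n_B)^2 * (n_A+n_B-1)) = 2000/900 = 2.2222.
        SD[R] = 1.4907.
Step 4: Continuity-corrected z = (R - 0.5 - E[R]) / SD[R] = (8 - 0.5 - 6.0000) / 1.4907 = 1.0062.
Step 5: Two-sided p-value via normal approximation = 2*(1 - Phi(|z|)) = 0.314305.
Step 6: alpha = 0.1. fail to reject H0.

R = 8, z = 1.0062, p = 0.314305, fail to reject H0.


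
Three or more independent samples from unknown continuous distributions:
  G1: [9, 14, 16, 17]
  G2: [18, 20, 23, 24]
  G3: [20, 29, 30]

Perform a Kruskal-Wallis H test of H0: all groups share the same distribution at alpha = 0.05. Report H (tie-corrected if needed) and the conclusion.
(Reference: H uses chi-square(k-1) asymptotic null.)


Step 1: Combine all N = 11 observations and assign midranks.
sorted (value, group, rank): (9,G1,1), (14,G1,2), (16,G1,3), (17,G1,4), (18,G2,5), (20,G2,6.5), (20,G3,6.5), (23,G2,8), (24,G2,9), (29,G3,10), (30,G3,11)
Step 2: Sum ranks within each group.
R_1 = 10 (n_1 = 4)
R_2 = 28.5 (n_2 = 4)
R_3 = 27.5 (n_3 = 3)
Step 3: H = 12/(N(N+1)) * sum(R_i^2/n_i) - 3(N+1)
     = 12/(11*12) * (10^2/4 + 28.5^2/4 + 27.5^2/3) - 3*12
     = 0.090909 * 480.146 - 36
     = 7.649621.
Step 4: Ties present; correction factor C = 1 - 6/(11^3 - 11) = 0.995455. Corrected H = 7.649621 / 0.995455 = 7.684551.
Step 5: Under H0, H ~ chi^2(2); p-value = 0.021445.
Step 6: alpha = 0.05. reject H0.

H = 7.6846, df = 2, p = 0.021445, reject H0.


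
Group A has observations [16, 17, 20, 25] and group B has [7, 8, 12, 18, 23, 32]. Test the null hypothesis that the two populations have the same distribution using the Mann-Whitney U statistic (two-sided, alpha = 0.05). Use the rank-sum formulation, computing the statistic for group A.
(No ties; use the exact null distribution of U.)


Step 1: Combine and sort all 10 observations; assign midranks.
sorted (value, group): (7,Y), (8,Y), (12,Y), (16,X), (17,X), (18,Y), (20,X), (23,Y), (25,X), (32,Y)
ranks: 7->1, 8->2, 12->3, 16->4, 17->5, 18->6, 20->7, 23->8, 25->9, 32->10
Step 2: Rank sum for X: R1 = 4 + 5 + 7 + 9 = 25.
Step 3: U_X = R1 - n1(n1+1)/2 = 25 - 4*5/2 = 25 - 10 = 15.
       U_Y = n1*n2 - U_X = 24 - 15 = 9.
Step 4: No ties, so the exact null distribution of U (based on enumerating the C(10,4) = 210 equally likely rank assignments) gives the two-sided p-value.
Step 5: p-value = 0.609524; compare to alpha = 0.05. fail to reject H0.

U_X = 15, p = 0.609524, fail to reject H0 at alpha = 0.05.


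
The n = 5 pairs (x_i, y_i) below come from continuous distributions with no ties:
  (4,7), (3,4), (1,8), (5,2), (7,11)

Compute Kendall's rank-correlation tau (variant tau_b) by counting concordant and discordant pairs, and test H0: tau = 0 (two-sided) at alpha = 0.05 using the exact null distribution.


Step 1: Enumerate the 10 unordered pairs (i,j) with i<j and classify each by sign(x_j-x_i) * sign(y_j-y_i).
  (1,2):dx=-1,dy=-3->C; (1,3):dx=-3,dy=+1->D; (1,4):dx=+1,dy=-5->D; (1,5):dx=+3,dy=+4->C
  (2,3):dx=-2,dy=+4->D; (2,4):dx=+2,dy=-2->D; (2,5):dx=+4,dy=+7->C; (3,4):dx=+4,dy=-6->D
  (3,5):dx=+6,dy=+3->C; (4,5):dx=+2,dy=+9->C
Step 2: C = 5, D = 5, total pairs = 10.
Step 3: tau = (C - D)/(n(n-1)/2) = (5 - 5)/10 = 0.000000.
Step 4: Exact two-sided p-value (enumerate n! = 120 permutations of y under H0): p = 1.000000.
Step 5: alpha = 0.05. fail to reject H0.

tau_b = 0.0000 (C=5, D=5), p = 1.000000, fail to reject H0.


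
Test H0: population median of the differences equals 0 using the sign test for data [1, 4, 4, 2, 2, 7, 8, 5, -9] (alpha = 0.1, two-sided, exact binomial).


Step 1: Discard zero differences. Original n = 9; n_eff = number of nonzero differences = 9.
Nonzero differences (with sign): +1, +4, +4, +2, +2, +7, +8, +5, -9
Step 2: Count signs: positive = 8, negative = 1.
Step 3: Under H0: P(positive) = 0.5, so the number of positives S ~ Bin(9, 0.5).
Step 4: Two-sided exact p-value = sum of Bin(9,0.5) probabilities at or below the observed probability = 0.039062.
Step 5: alpha = 0.1. reject H0.

n_eff = 9, pos = 8, neg = 1, p = 0.039062, reject H0.


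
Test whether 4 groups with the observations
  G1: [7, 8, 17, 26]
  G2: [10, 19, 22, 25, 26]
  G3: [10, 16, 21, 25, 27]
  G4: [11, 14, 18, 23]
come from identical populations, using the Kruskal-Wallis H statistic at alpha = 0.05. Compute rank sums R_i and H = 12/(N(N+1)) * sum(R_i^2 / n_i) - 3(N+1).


Step 1: Combine all N = 18 observations and assign midranks.
sorted (value, group, rank): (7,G1,1), (8,G1,2), (10,G2,3.5), (10,G3,3.5), (11,G4,5), (14,G4,6), (16,G3,7), (17,G1,8), (18,G4,9), (19,G2,10), (21,G3,11), (22,G2,12), (23,G4,13), (25,G2,14.5), (25,G3,14.5), (26,G1,16.5), (26,G2,16.5), (27,G3,18)
Step 2: Sum ranks within each group.
R_1 = 27.5 (n_1 = 4)
R_2 = 56.5 (n_2 = 5)
R_3 = 54 (n_3 = 5)
R_4 = 33 (n_4 = 4)
Step 3: H = 12/(N(N+1)) * sum(R_i^2/n_i) - 3(N+1)
     = 12/(18*19) * (27.5^2/4 + 56.5^2/5 + 54^2/5 + 33^2/4) - 3*19
     = 0.035088 * 1682.96 - 57
     = 2.051316.
Step 4: Ties present; correction factor C = 1 - 18/(18^3 - 18) = 0.996904. Corrected H = 2.051316 / 0.996904 = 2.057686.
Step 5: Under H0, H ~ chi^2(3); p-value = 0.560520.
Step 6: alpha = 0.05. fail to reject H0.

H = 2.0577, df = 3, p = 0.560520, fail to reject H0.


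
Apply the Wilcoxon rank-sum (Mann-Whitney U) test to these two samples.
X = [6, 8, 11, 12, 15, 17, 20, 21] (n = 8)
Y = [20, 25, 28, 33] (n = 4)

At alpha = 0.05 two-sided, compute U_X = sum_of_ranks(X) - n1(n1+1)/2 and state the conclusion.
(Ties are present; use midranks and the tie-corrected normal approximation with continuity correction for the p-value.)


Step 1: Combine and sort all 12 observations; assign midranks.
sorted (value, group): (6,X), (8,X), (11,X), (12,X), (15,X), (17,X), (20,X), (20,Y), (21,X), (25,Y), (28,Y), (33,Y)
ranks: 6->1, 8->2, 11->3, 12->4, 15->5, 17->6, 20->7.5, 20->7.5, 21->9, 25->10, 28->11, 33->12
Step 2: Rank sum for X: R1 = 1 + 2 + 3 + 4 + 5 + 6 + 7.5 + 9 = 37.5.
Step 3: U_X = R1 - n1(n1+1)/2 = 37.5 - 8*9/2 = 37.5 - 36 = 1.5.
       U_Y = n1*n2 - U_X = 32 - 1.5 = 30.5.
Step 4: Ties are present, so use the tie-corrected normal approximation (with continuity correction) for the p-value.
Step 5: p-value = 0.017221; compare to alpha = 0.05. reject H0.

U_X = 1.5, p = 0.017221, reject H0 at alpha = 0.05.


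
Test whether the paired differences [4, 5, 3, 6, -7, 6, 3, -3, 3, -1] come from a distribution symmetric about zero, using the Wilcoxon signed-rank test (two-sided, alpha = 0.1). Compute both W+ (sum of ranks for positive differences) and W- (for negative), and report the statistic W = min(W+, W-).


Step 1: Drop any zero differences (none here) and take |d_i|.
|d| = [4, 5, 3, 6, 7, 6, 3, 3, 3, 1]
Step 2: Midrank |d_i| (ties get averaged ranks).
ranks: |4|->6, |5|->7, |3|->3.5, |6|->8.5, |7|->10, |6|->8.5, |3|->3.5, |3|->3.5, |3|->3.5, |1|->1
Step 3: Attach original signs; sum ranks with positive sign and with negative sign.
W+ = 6 + 7 + 3.5 + 8.5 + 8.5 + 3.5 + 3.5 = 40.5
W- = 10 + 3.5 + 1 = 14.5
(Check: W+ + W- = 55 should equal n(n+1)/2 = 55.)
Step 4: Test statistic W = min(W+, W-) = 14.5.
Step 5: Ties in |d|, so use the tie-corrected normal approximation.
        E[W] = n(n+1)/4 = 10*11/4 = 27.5.
        Tie groups: |d|=3 (t=4), |d|=6 (t=2); sum(t^3 - t) = 66.
        Var[W] = n(n+1)(2n+1)/24 - sum(t^3-t)/48 = 2310/24 - 66/48 = 94.875.
        z = (W - E[W]) / sqrt(Var[W]) = (14.5 - 27.5) / 9.7404 = -1.3347.
        Two-sided p = 2*Phi(z) = 0.181991.
Step 6: alpha = 0.1. fail to reject H0.

W+ = 40.5, W- = 14.5, W = min = 14.5, p = 0.181991, fail to reject H0.


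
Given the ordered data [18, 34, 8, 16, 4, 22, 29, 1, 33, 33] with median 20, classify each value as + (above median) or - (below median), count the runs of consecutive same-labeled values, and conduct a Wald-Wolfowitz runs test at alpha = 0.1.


Step 1: Compute median = 20; label A = above, B = below.
Labels in order: BABBBAABAA  (n_A = 5, n_B = 5)
Step 2: Count runs R = 6.
Step 3: Under H0 (random ordering), E[R] = 2*n_A*n_B/(n_A+n_B) + 1 = 2*5*5/10 + 1 = 6.0000.
        Var[R] = 2*n_A*n_B*(2*n_A*n_B - n_A - n_B) / ((n_A+n_B)^2 * (n_A+n_B-1)) = 2000/900 = 2.2222.
        SD[R] = 1.4907.
Step 4: R = E[R], so z = 0 with no continuity correction.
Step 5: Two-sided p-value via normal approximation = 2*(1 - Phi(|z|)) = 1.000000.
Step 6: alpha = 0.1. fail to reject H0.

R = 6, z = 0.0000, p = 1.000000, fail to reject H0.


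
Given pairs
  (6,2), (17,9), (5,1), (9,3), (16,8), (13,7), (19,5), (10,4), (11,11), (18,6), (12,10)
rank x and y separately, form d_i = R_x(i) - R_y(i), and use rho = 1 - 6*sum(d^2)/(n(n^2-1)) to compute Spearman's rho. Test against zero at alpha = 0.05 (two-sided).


Step 1: Rank x and y separately (midranks; no ties here).
rank(x): 6->2, 17->9, 5->1, 9->3, 16->8, 13->7, 19->11, 10->4, 11->5, 18->10, 12->6
rank(y): 2->2, 9->9, 1->1, 3->3, 8->8, 7->7, 5->5, 4->4, 11->11, 6->6, 10->10
Step 2: d_i = R_x(i) - R_y(i); compute d_i^2.
  (2-2)^2=0, (9-9)^2=0, (1-1)^2=0, (3-3)^2=0, (8-8)^2=0, (7-7)^2=0, (11-5)^2=36, (4-4)^2=0, (5-11)^2=36, (10-6)^2=16, (6-10)^2=16
sum(d^2) = 104.
Step 3: rho = 1 - 6*104 / (11*(11^2 - 1)) = 1 - 624/1320 = 0.527273.
Step 4: Under H0, t = rho * sqrt((n-2)/(1-rho^2)) = 1.8616 ~ t(9).
Step 5: Two-sided p-value from the t-distribution with 9 df = 0.095565.
Step 6: alpha = 0.05. fail to reject H0.

rho = 0.5273, p = 0.095565, fail to reject H0 at alpha = 0.05.


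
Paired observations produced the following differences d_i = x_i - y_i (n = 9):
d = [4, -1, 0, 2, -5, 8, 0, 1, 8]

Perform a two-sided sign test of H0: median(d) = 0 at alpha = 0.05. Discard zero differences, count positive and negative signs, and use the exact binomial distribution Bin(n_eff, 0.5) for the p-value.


Step 1: Discard zero differences. Original n = 9; n_eff = number of nonzero differences = 7.
Nonzero differences (with sign): +4, -1, +2, -5, +8, +1, +8
Step 2: Count signs: positive = 5, negative = 2.
Step 3: Under H0: P(positive) = 0.5, so the number of positives S ~ Bin(7, 0.5).
Step 4: Two-sided exact p-value = sum of Bin(7,0.5) probabilities at or below the observed probability = 0.453125.
Step 5: alpha = 0.05. fail to reject H0.

n_eff = 7, pos = 5, neg = 2, p = 0.453125, fail to reject H0.


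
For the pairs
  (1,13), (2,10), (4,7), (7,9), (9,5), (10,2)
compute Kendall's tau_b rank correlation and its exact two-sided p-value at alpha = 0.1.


Step 1: Enumerate the 15 unordered pairs (i,j) with i<j and classify each by sign(x_j-x_i) * sign(y_j-y_i).
  (1,2):dx=+1,dy=-3->D; (1,3):dx=+3,dy=-6->D; (1,4):dx=+6,dy=-4->D; (1,5):dx=+8,dy=-8->D
  (1,6):dx=+9,dy=-11->D; (2,3):dx=+2,dy=-3->D; (2,4):dx=+5,dy=-1->D; (2,5):dx=+7,dy=-5->D
  (2,6):dx=+8,dy=-8->D; (3,4):dx=+3,dy=+2->C; (3,5):dx=+5,dy=-2->D; (3,6):dx=+6,dy=-5->D
  (4,5):dx=+2,dy=-4->D; (4,6):dx=+3,dy=-7->D; (5,6):dx=+1,dy=-3->D
Step 2: C = 1, D = 14, total pairs = 15.
Step 3: tau = (C - D)/(n(n-1)/2) = (1 - 14)/15 = -0.866667.
Step 4: Exact two-sided p-value (enumerate n! = 720 permutations of y under H0): p = 0.016667.
Step 5: alpha = 0.1. reject H0.

tau_b = -0.8667 (C=1, D=14), p = 0.016667, reject H0.


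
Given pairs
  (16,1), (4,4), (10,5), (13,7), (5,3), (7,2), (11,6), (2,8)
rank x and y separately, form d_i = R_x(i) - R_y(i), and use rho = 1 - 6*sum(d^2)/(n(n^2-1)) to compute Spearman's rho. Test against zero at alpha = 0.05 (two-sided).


Step 1: Rank x and y separately (midranks; no ties here).
rank(x): 16->8, 4->2, 10->5, 13->7, 5->3, 7->4, 11->6, 2->1
rank(y): 1->1, 4->4, 5->5, 7->7, 3->3, 2->2, 6->6, 8->8
Step 2: d_i = R_x(i) - R_y(i); compute d_i^2.
  (8-1)^2=49, (2-4)^2=4, (5-5)^2=0, (7-7)^2=0, (3-3)^2=0, (4-2)^2=4, (6-6)^2=0, (1-8)^2=49
sum(d^2) = 106.
Step 3: rho = 1 - 6*106 / (8*(8^2 - 1)) = 1 - 636/504 = -0.261905.
Step 4: Under H0, t = rho * sqrt((n-2)/(1-rho^2)) = -0.6647 ~ t(6).
Step 5: Two-sided p-value from the t-distribution with 6 df = 0.530923.
Step 6: alpha = 0.05. fail to reject H0.

rho = -0.2619, p = 0.530923, fail to reject H0 at alpha = 0.05.


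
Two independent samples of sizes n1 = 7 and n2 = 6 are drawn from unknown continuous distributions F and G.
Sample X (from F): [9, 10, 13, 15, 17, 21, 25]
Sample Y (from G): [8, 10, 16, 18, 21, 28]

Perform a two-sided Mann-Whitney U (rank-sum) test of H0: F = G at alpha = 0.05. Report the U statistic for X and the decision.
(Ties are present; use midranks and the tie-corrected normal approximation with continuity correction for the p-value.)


Step 1: Combine and sort all 13 observations; assign midranks.
sorted (value, group): (8,Y), (9,X), (10,X), (10,Y), (13,X), (15,X), (16,Y), (17,X), (18,Y), (21,X), (21,Y), (25,X), (28,Y)
ranks: 8->1, 9->2, 10->3.5, 10->3.5, 13->5, 15->6, 16->7, 17->8, 18->9, 21->10.5, 21->10.5, 25->12, 28->13
Step 2: Rank sum for X: R1 = 2 + 3.5 + 5 + 6 + 8 + 10.5 + 12 = 47.
Step 3: U_X = R1 - n1(n1+1)/2 = 47 - 7*8/2 = 47 - 28 = 19.
       U_Y = n1*n2 - U_X = 42 - 19 = 23.
Step 4: Ties are present, so use the tie-corrected normal approximation (with continuity correction) for the p-value.
Step 5: p-value = 0.829863; compare to alpha = 0.05. fail to reject H0.

U_X = 19, p = 0.829863, fail to reject H0 at alpha = 0.05.


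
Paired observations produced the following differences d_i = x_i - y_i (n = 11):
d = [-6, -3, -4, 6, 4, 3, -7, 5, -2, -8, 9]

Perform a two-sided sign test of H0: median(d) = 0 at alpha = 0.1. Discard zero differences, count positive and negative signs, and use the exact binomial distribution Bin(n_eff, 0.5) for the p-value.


Step 1: Discard zero differences. Original n = 11; n_eff = number of nonzero differences = 11.
Nonzero differences (with sign): -6, -3, -4, +6, +4, +3, -7, +5, -2, -8, +9
Step 2: Count signs: positive = 5, negative = 6.
Step 3: Under H0: P(positive) = 0.5, so the number of positives S ~ Bin(11, 0.5).
Step 4: Two-sided exact p-value = sum of Bin(11,0.5) probabilities at or below the observed probability = 1.000000.
Step 5: alpha = 0.1. fail to reject H0.

n_eff = 11, pos = 5, neg = 6, p = 1.000000, fail to reject H0.


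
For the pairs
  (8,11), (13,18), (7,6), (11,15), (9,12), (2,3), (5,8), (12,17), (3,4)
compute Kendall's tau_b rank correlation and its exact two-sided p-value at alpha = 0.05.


Step 1: Enumerate the 36 unordered pairs (i,j) with i<j and classify each by sign(x_j-x_i) * sign(y_j-y_i).
  (1,2):dx=+5,dy=+7->C; (1,3):dx=-1,dy=-5->C; (1,4):dx=+3,dy=+4->C; (1,5):dx=+1,dy=+1->C
  (1,6):dx=-6,dy=-8->C; (1,7):dx=-3,dy=-3->C; (1,8):dx=+4,dy=+6->C; (1,9):dx=-5,dy=-7->C
  (2,3):dx=-6,dy=-12->C; (2,4):dx=-2,dy=-3->C; (2,5):dx=-4,dy=-6->C; (2,6):dx=-11,dy=-15->C
  (2,7):dx=-8,dy=-10->C; (2,8):dx=-1,dy=-1->C; (2,9):dx=-10,dy=-14->C; (3,4):dx=+4,dy=+9->C
  (3,5):dx=+2,dy=+6->C; (3,6):dx=-5,dy=-3->C; (3,7):dx=-2,dy=+2->D; (3,8):dx=+5,dy=+11->C
  (3,9):dx=-4,dy=-2->C; (4,5):dx=-2,dy=-3->C; (4,6):dx=-9,dy=-12->C; (4,7):dx=-6,dy=-7->C
  (4,8):dx=+1,dy=+2->C; (4,9):dx=-8,dy=-11->C; (5,6):dx=-7,dy=-9->C; (5,7):dx=-4,dy=-4->C
  (5,8):dx=+3,dy=+5->C; (5,9):dx=-6,dy=-8->C; (6,7):dx=+3,dy=+5->C; (6,8):dx=+10,dy=+14->C
  (6,9):dx=+1,dy=+1->C; (7,8):dx=+7,dy=+9->C; (7,9):dx=-2,dy=-4->C; (8,9):dx=-9,dy=-13->C
Step 2: C = 35, D = 1, total pairs = 36.
Step 3: tau = (C - D)/(n(n-1)/2) = (35 - 1)/36 = 0.944444.
Step 4: Exact two-sided p-value (enumerate n! = 362880 permutations of y under H0): p = 0.000050.
Step 5: alpha = 0.05. reject H0.

tau_b = 0.9444 (C=35, D=1), p = 0.000050, reject H0.


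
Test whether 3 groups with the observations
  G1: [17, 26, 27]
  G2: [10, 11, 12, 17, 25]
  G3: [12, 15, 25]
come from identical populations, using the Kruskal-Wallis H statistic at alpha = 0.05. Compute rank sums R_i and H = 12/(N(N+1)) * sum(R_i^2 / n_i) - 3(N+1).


Step 1: Combine all N = 11 observations and assign midranks.
sorted (value, group, rank): (10,G2,1), (11,G2,2), (12,G2,3.5), (12,G3,3.5), (15,G3,5), (17,G1,6.5), (17,G2,6.5), (25,G2,8.5), (25,G3,8.5), (26,G1,10), (27,G1,11)
Step 2: Sum ranks within each group.
R_1 = 27.5 (n_1 = 3)
R_2 = 21.5 (n_2 = 5)
R_3 = 17 (n_3 = 3)
Step 3: H = 12/(N(N+1)) * sum(R_i^2/n_i) - 3(N+1)
     = 12/(11*12) * (27.5^2/3 + 21.5^2/5 + 17^2/3) - 3*12
     = 0.090909 * 440.867 - 36
     = 4.078788.
Step 4: Ties present; correction factor C = 1 - 18/(11^3 - 11) = 0.986364. Corrected H = 4.078788 / 0.986364 = 4.135177.
Step 5: Under H0, H ~ chi^2(2); p-value = 0.126490.
Step 6: alpha = 0.05. fail to reject H0.

H = 4.1352, df = 2, p = 0.126490, fail to reject H0.


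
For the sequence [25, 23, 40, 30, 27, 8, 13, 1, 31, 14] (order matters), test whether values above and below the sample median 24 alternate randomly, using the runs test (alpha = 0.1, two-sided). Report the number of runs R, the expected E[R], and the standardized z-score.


Step 1: Compute median = 24; label A = above, B = below.
Labels in order: ABAAABBBAB  (n_A = 5, n_B = 5)
Step 2: Count runs R = 6.
Step 3: Under H0 (random ordering), E[R] = 2*n_A*n_B/(n_A+n_B) + 1 = 2*5*5/10 + 1 = 6.0000.
        Var[R] = 2*n_A*n_B*(2*n_A*n_B - n_A - n_B) / ((n_A+n_B)^2 * (n_A+n_B-1)) = 2000/900 = 2.2222.
        SD[R] = 1.4907.
Step 4: R = E[R], so z = 0 with no continuity correction.
Step 5: Two-sided p-value via normal approximation = 2*(1 - Phi(|z|)) = 1.000000.
Step 6: alpha = 0.1. fail to reject H0.

R = 6, z = 0.0000, p = 1.000000, fail to reject H0.


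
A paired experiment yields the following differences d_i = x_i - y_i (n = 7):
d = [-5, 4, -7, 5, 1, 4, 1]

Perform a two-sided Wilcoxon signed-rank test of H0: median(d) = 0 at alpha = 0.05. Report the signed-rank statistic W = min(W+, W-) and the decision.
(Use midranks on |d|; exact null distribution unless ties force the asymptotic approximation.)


Step 1: Drop any zero differences (none here) and take |d_i|.
|d| = [5, 4, 7, 5, 1, 4, 1]
Step 2: Midrank |d_i| (ties get averaged ranks).
ranks: |5|->5.5, |4|->3.5, |7|->7, |5|->5.5, |1|->1.5, |4|->3.5, |1|->1.5
Step 3: Attach original signs; sum ranks with positive sign and with negative sign.
W+ = 3.5 + 5.5 + 1.5 + 3.5 + 1.5 = 15.5
W- = 5.5 + 7 = 12.5
(Check: W+ + W- = 28 should equal n(n+1)/2 = 28.)
Step 4: Test statistic W = min(W+, W-) = 12.5.
Step 5: Ties in |d|, so use the tie-corrected normal approximation.
        E[W] = n(n+1)/4 = 7*8/4 = 14.
        Tie groups: |d|=1 (t=2), |d|=4 (t=2), |d|=5 (t=2); sum(t^3 - t) = 18.
        Var[W] = n(n+1)(2n+1)/24 - sum(t^3-t)/48 = 840/24 - 18/48 = 34.625.
        z = (W - E[W]) / sqrt(Var[W]) = (12.5 - 14) / 5.8843 = -0.2549.
        Two-sided p = 2*Phi(z) = 0.798788.
Step 6: alpha = 0.05. fail to reject H0.

W+ = 15.5, W- = 12.5, W = min = 12.5, p = 0.798788, fail to reject H0.


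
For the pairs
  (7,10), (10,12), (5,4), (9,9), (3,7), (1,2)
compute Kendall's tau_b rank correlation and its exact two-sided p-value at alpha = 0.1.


Step 1: Enumerate the 15 unordered pairs (i,j) with i<j and classify each by sign(x_j-x_i) * sign(y_j-y_i).
  (1,2):dx=+3,dy=+2->C; (1,3):dx=-2,dy=-6->C; (1,4):dx=+2,dy=-1->D; (1,5):dx=-4,dy=-3->C
  (1,6):dx=-6,dy=-8->C; (2,3):dx=-5,dy=-8->C; (2,4):dx=-1,dy=-3->C; (2,5):dx=-7,dy=-5->C
  (2,6):dx=-9,dy=-10->C; (3,4):dx=+4,dy=+5->C; (3,5):dx=-2,dy=+3->D; (3,6):dx=-4,dy=-2->C
  (4,5):dx=-6,dy=-2->C; (4,6):dx=-8,dy=-7->C; (5,6):dx=-2,dy=-5->C
Step 2: C = 13, D = 2, total pairs = 15.
Step 3: tau = (C - D)/(n(n-1)/2) = (13 - 2)/15 = 0.733333.
Step 4: Exact two-sided p-value (enumerate n! = 720 permutations of y under H0): p = 0.055556.
Step 5: alpha = 0.1. reject H0.

tau_b = 0.7333 (C=13, D=2), p = 0.055556, reject H0.


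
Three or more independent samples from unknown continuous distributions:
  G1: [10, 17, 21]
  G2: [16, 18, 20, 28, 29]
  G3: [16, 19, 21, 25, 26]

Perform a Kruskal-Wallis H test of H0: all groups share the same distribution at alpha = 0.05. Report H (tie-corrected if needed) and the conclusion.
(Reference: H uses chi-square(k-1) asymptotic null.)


Step 1: Combine all N = 13 observations and assign midranks.
sorted (value, group, rank): (10,G1,1), (16,G2,2.5), (16,G3,2.5), (17,G1,4), (18,G2,5), (19,G3,6), (20,G2,7), (21,G1,8.5), (21,G3,8.5), (25,G3,10), (26,G3,11), (28,G2,12), (29,G2,13)
Step 2: Sum ranks within each group.
R_1 = 13.5 (n_1 = 3)
R_2 = 39.5 (n_2 = 5)
R_3 = 38 (n_3 = 5)
Step 3: H = 12/(N(N+1)) * sum(R_i^2/n_i) - 3(N+1)
     = 12/(13*14) * (13.5^2/3 + 39.5^2/5 + 38^2/5) - 3*14
     = 0.065934 * 661.6 - 42
     = 1.621978.
Step 4: Ties present; correction factor C = 1 - 12/(13^3 - 13) = 0.994505. Corrected H = 1.621978 / 0.994505 = 1.630939.
Step 5: Under H0, H ~ chi^2(2); p-value = 0.442432.
Step 6: alpha = 0.05. fail to reject H0.

H = 1.6309, df = 2, p = 0.442432, fail to reject H0.


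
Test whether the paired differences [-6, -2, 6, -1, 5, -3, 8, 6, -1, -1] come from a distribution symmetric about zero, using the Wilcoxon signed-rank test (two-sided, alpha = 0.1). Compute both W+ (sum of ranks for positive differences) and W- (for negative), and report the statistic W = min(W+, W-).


Step 1: Drop any zero differences (none here) and take |d_i|.
|d| = [6, 2, 6, 1, 5, 3, 8, 6, 1, 1]
Step 2: Midrank |d_i| (ties get averaged ranks).
ranks: |6|->8, |2|->4, |6|->8, |1|->2, |5|->6, |3|->5, |8|->10, |6|->8, |1|->2, |1|->2
Step 3: Attach original signs; sum ranks with positive sign and with negative sign.
W+ = 8 + 6 + 10 + 8 = 32
W- = 8 + 4 + 2 + 5 + 2 + 2 = 23
(Check: W+ + W- = 55 should equal n(n+1)/2 = 55.)
Step 4: Test statistic W = min(W+, W-) = 23.
Step 5: Ties in |d|, so use the tie-corrected normal approximation.
        E[W] = n(n+1)/4 = 10*11/4 = 27.5.
        Tie groups: |d|=1 (t=3), |d|=6 (t=3); sum(t^3 - t) = 48.
        Var[W] = n(n+1)(2n+1)/24 - sum(t^3-t)/48 = 2310/24 - 48/48 = 95.25.
        z = (W - E[W]) / sqrt(Var[W]) = (23 - 27.5) / 9.7596 = -0.4611.
        Two-sided p = 2*Phi(z) = 0.644738.
Step 6: alpha = 0.1. fail to reject H0.

W+ = 32, W- = 23, W = min = 23, p = 0.644738, fail to reject H0.


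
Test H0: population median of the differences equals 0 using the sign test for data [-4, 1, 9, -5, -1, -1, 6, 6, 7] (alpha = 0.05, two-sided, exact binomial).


Step 1: Discard zero differences. Original n = 9; n_eff = number of nonzero differences = 9.
Nonzero differences (with sign): -4, +1, +9, -5, -1, -1, +6, +6, +7
Step 2: Count signs: positive = 5, negative = 4.
Step 3: Under H0: P(positive) = 0.5, so the number of positives S ~ Bin(9, 0.5).
Step 4: Two-sided exact p-value = sum of Bin(9,0.5) probabilities at or below the observed probability = 1.000000.
Step 5: alpha = 0.05. fail to reject H0.

n_eff = 9, pos = 5, neg = 4, p = 1.000000, fail to reject H0.


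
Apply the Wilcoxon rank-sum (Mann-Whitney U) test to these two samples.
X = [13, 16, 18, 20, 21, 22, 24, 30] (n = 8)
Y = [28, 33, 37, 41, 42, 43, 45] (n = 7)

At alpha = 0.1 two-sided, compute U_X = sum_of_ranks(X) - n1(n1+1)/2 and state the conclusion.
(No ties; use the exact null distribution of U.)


Step 1: Combine and sort all 15 observations; assign midranks.
sorted (value, group): (13,X), (16,X), (18,X), (20,X), (21,X), (22,X), (24,X), (28,Y), (30,X), (33,Y), (37,Y), (41,Y), (42,Y), (43,Y), (45,Y)
ranks: 13->1, 16->2, 18->3, 20->4, 21->5, 22->6, 24->7, 28->8, 30->9, 33->10, 37->11, 41->12, 42->13, 43->14, 45->15
Step 2: Rank sum for X: R1 = 1 + 2 + 3 + 4 + 5 + 6 + 7 + 9 = 37.
Step 3: U_X = R1 - n1(n1+1)/2 = 37 - 8*9/2 = 37 - 36 = 1.
       U_Y = n1*n2 - U_X = 56 - 1 = 55.
Step 4: No ties, so the exact null distribution of U (based on enumerating the C(15,8) = 6435 equally likely rank assignments) gives the two-sided p-value.
Step 5: p-value = 0.000622; compare to alpha = 0.1. reject H0.

U_X = 1, p = 0.000622, reject H0 at alpha = 0.1.


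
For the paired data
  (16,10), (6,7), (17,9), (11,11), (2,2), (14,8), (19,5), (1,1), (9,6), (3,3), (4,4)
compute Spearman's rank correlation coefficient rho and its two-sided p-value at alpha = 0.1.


Step 1: Rank x and y separately (midranks; no ties here).
rank(x): 16->9, 6->5, 17->10, 11->7, 2->2, 14->8, 19->11, 1->1, 9->6, 3->3, 4->4
rank(y): 10->10, 7->7, 9->9, 11->11, 2->2, 8->8, 5->5, 1->1, 6->6, 3->3, 4->4
Step 2: d_i = R_x(i) - R_y(i); compute d_i^2.
  (9-10)^2=1, (5-7)^2=4, (10-9)^2=1, (7-11)^2=16, (2-2)^2=0, (8-8)^2=0, (11-5)^2=36, (1-1)^2=0, (6-6)^2=0, (3-3)^2=0, (4-4)^2=0
sum(d^2) = 58.
Step 3: rho = 1 - 6*58 / (11*(11^2 - 1)) = 1 - 348/1320 = 0.736364.
Step 4: Under H0, t = rho * sqrt((n-2)/(1-rho^2)) = 3.2651 ~ t(9).
Step 5: Two-sided p-value from the t-distribution with 9 df = 0.009760.
Step 6: alpha = 0.1. reject H0.

rho = 0.7364, p = 0.009760, reject H0 at alpha = 0.1.


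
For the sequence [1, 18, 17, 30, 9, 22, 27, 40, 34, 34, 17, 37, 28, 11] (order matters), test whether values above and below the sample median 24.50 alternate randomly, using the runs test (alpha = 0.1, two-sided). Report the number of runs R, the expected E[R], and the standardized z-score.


Step 1: Compute median = 24.50; label A = above, B = below.
Labels in order: BBBABBAAAABAAB  (n_A = 7, n_B = 7)
Step 2: Count runs R = 7.
Step 3: Under H0 (random ordering), E[R] = 2*n_A*n_B/(n_A+n_B) + 1 = 2*7*7/14 + 1 = 8.0000.
        Var[R] = 2*n_A*n_B*(2*n_A*n_B - n_A - n_B) / ((n_A+n_B)^2 * (n_A+n_B-1)) = 8232/2548 = 3.2308.
        SD[R] = 1.7974.
Step 4: Continuity-corrected z = (R + 0.5 - E[R]) / SD[R] = (7 + 0.5 - 8.0000) / 1.7974 = -0.2782.
Step 5: Two-sided p-value via normal approximation = 2*(1 - Phi(|z|)) = 0.780879.
Step 6: alpha = 0.1. fail to reject H0.

R = 7, z = -0.2782, p = 0.780879, fail to reject H0.


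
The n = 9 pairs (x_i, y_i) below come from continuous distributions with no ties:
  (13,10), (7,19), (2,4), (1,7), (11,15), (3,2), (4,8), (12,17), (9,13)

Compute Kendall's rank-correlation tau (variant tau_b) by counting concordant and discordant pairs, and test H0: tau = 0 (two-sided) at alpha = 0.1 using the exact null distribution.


Step 1: Enumerate the 36 unordered pairs (i,j) with i<j and classify each by sign(x_j-x_i) * sign(y_j-y_i).
  (1,2):dx=-6,dy=+9->D; (1,3):dx=-11,dy=-6->C; (1,4):dx=-12,dy=-3->C; (1,5):dx=-2,dy=+5->D
  (1,6):dx=-10,dy=-8->C; (1,7):dx=-9,dy=-2->C; (1,8):dx=-1,dy=+7->D; (1,9):dx=-4,dy=+3->D
  (2,3):dx=-5,dy=-15->C; (2,4):dx=-6,dy=-12->C; (2,5):dx=+4,dy=-4->D; (2,6):dx=-4,dy=-17->C
  (2,7):dx=-3,dy=-11->C; (2,8):dx=+5,dy=-2->D; (2,9):dx=+2,dy=-6->D; (3,4):dx=-1,dy=+3->D
  (3,5):dx=+9,dy=+11->C; (3,6):dx=+1,dy=-2->D; (3,7):dx=+2,dy=+4->C; (3,8):dx=+10,dy=+13->C
  (3,9):dx=+7,dy=+9->C; (4,5):dx=+10,dy=+8->C; (4,6):dx=+2,dy=-5->D; (4,7):dx=+3,dy=+1->C
  (4,8):dx=+11,dy=+10->C; (4,9):dx=+8,dy=+6->C; (5,6):dx=-8,dy=-13->C; (5,7):dx=-7,dy=-7->C
  (5,8):dx=+1,dy=+2->C; (5,9):dx=-2,dy=-2->C; (6,7):dx=+1,dy=+6->C; (6,8):dx=+9,dy=+15->C
  (6,9):dx=+6,dy=+11->C; (7,8):dx=+8,dy=+9->C; (7,9):dx=+5,dy=+5->C; (8,9):dx=-3,dy=-4->C
Step 2: C = 26, D = 10, total pairs = 36.
Step 3: tau = (C - D)/(n(n-1)/2) = (26 - 10)/36 = 0.444444.
Step 4: Exact two-sided p-value (enumerate n! = 362880 permutations of y under H0): p = 0.119439.
Step 5: alpha = 0.1. fail to reject H0.

tau_b = 0.4444 (C=26, D=10), p = 0.119439, fail to reject H0.


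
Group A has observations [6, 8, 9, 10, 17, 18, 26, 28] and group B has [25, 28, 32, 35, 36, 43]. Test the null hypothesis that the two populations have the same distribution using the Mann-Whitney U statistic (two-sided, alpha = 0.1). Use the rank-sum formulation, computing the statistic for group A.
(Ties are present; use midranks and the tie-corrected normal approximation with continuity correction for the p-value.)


Step 1: Combine and sort all 14 observations; assign midranks.
sorted (value, group): (6,X), (8,X), (9,X), (10,X), (17,X), (18,X), (25,Y), (26,X), (28,X), (28,Y), (32,Y), (35,Y), (36,Y), (43,Y)
ranks: 6->1, 8->2, 9->3, 10->4, 17->5, 18->6, 25->7, 26->8, 28->9.5, 28->9.5, 32->11, 35->12, 36->13, 43->14
Step 2: Rank sum for X: R1 = 1 + 2 + 3 + 4 + 5 + 6 + 8 + 9.5 = 38.5.
Step 3: U_X = R1 - n1(n1+1)/2 = 38.5 - 8*9/2 = 38.5 - 36 = 2.5.
       U_Y = n1*n2 - U_X = 48 - 2.5 = 45.5.
Step 4: Ties are present, so use the tie-corrected normal approximation (with continuity correction) for the p-value.
Step 5: p-value = 0.006646; compare to alpha = 0.1. reject H0.

U_X = 2.5, p = 0.006646, reject H0 at alpha = 0.1.


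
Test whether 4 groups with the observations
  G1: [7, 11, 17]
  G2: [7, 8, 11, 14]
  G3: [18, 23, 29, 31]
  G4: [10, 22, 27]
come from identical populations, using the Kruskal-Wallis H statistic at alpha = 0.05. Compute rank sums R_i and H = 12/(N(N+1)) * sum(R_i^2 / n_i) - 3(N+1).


Step 1: Combine all N = 14 observations and assign midranks.
sorted (value, group, rank): (7,G1,1.5), (7,G2,1.5), (8,G2,3), (10,G4,4), (11,G1,5.5), (11,G2,5.5), (14,G2,7), (17,G1,8), (18,G3,9), (22,G4,10), (23,G3,11), (27,G4,12), (29,G3,13), (31,G3,14)
Step 2: Sum ranks within each group.
R_1 = 15 (n_1 = 3)
R_2 = 17 (n_2 = 4)
R_3 = 47 (n_3 = 4)
R_4 = 26 (n_4 = 3)
Step 3: H = 12/(N(N+1)) * sum(R_i^2/n_i) - 3(N+1)
     = 12/(14*15) * (15^2/3 + 17^2/4 + 47^2/4 + 26^2/3) - 3*15
     = 0.057143 * 924.833 - 45
     = 7.847619.
Step 4: Ties present; correction factor C = 1 - 12/(14^3 - 14) = 0.995604. Corrected H = 7.847619 / 0.995604 = 7.882266.
Step 5: Under H0, H ~ chi^2(3); p-value = 0.048509.
Step 6: alpha = 0.05. reject H0.

H = 7.8823, df = 3, p = 0.048509, reject H0.


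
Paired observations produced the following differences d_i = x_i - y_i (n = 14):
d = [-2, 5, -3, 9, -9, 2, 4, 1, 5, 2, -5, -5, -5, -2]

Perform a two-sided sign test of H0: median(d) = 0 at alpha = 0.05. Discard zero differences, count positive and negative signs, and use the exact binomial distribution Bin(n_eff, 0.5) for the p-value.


Step 1: Discard zero differences. Original n = 14; n_eff = number of nonzero differences = 14.
Nonzero differences (with sign): -2, +5, -3, +9, -9, +2, +4, +1, +5, +2, -5, -5, -5, -2
Step 2: Count signs: positive = 7, negative = 7.
Step 3: Under H0: P(positive) = 0.5, so the number of positives S ~ Bin(14, 0.5).
Step 4: Two-sided exact p-value = sum of Bin(14,0.5) probabilities at or below the observed probability = 1.000000.
Step 5: alpha = 0.05. fail to reject H0.

n_eff = 14, pos = 7, neg = 7, p = 1.000000, fail to reject H0.


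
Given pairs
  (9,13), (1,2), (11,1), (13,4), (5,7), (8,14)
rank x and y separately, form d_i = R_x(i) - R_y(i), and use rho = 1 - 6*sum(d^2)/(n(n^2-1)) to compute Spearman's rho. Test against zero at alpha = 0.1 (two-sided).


Step 1: Rank x and y separately (midranks; no ties here).
rank(x): 9->4, 1->1, 11->5, 13->6, 5->2, 8->3
rank(y): 13->5, 2->2, 1->1, 4->3, 7->4, 14->6
Step 2: d_i = R_x(i) - R_y(i); compute d_i^2.
  (4-5)^2=1, (1-2)^2=1, (5-1)^2=16, (6-3)^2=9, (2-4)^2=4, (3-6)^2=9
sum(d^2) = 40.
Step 3: rho = 1 - 6*40 / (6*(6^2 - 1)) = 1 - 240/210 = -0.142857.
Step 4: Under H0, t = rho * sqrt((n-2)/(1-rho^2)) = -0.2887 ~ t(4).
Step 5: Two-sided p-value from the t-distribution with 4 df = 0.787172.
Step 6: alpha = 0.1. fail to reject H0.

rho = -0.1429, p = 0.787172, fail to reject H0 at alpha = 0.1.


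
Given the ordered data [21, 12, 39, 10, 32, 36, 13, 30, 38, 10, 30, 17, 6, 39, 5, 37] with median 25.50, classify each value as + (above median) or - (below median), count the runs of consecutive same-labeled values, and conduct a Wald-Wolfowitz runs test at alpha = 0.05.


Step 1: Compute median = 25.50; label A = above, B = below.
Labels in order: BBABAABAABABBABA  (n_A = 8, n_B = 8)
Step 2: Count runs R = 12.
Step 3: Under H0 (random ordering), E[R] = 2*n_A*n_B/(n_A+n_B) + 1 = 2*8*8/16 + 1 = 9.0000.
        Var[R] = 2*n_A*n_B*(2*n_A*n_B - n_A - n_B) / ((n_A+n_B)^2 * (n_A+n_B-1)) = 14336/3840 = 3.7333.
        SD[R] = 1.9322.
Step 4: Continuity-corrected z = (R - 0.5 - E[R]) / SD[R] = (12 - 0.5 - 9.0000) / 1.9322 = 1.2939.
Step 5: Two-sided p-value via normal approximation = 2*(1 - Phi(|z|)) = 0.195709.
Step 6: alpha = 0.05. fail to reject H0.

R = 12, z = 1.2939, p = 0.195709, fail to reject H0.


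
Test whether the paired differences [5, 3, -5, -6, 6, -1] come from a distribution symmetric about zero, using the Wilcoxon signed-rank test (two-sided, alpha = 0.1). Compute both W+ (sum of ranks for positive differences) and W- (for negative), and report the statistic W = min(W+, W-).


Step 1: Drop any zero differences (none here) and take |d_i|.
|d| = [5, 3, 5, 6, 6, 1]
Step 2: Midrank |d_i| (ties get averaged ranks).
ranks: |5|->3.5, |3|->2, |5|->3.5, |6|->5.5, |6|->5.5, |1|->1
Step 3: Attach original signs; sum ranks with positive sign and with negative sign.
W+ = 3.5 + 2 + 5.5 = 11
W- = 3.5 + 5.5 + 1 = 10
(Check: W+ + W- = 21 should equal n(n+1)/2 = 21.)
Step 4: Test statistic W = min(W+, W-) = 10.
Step 5: Ties in |d|, so use the tie-corrected normal approximation.
        E[W] = n(n+1)/4 = 6*7/4 = 10.5.
        Tie groups: |d|=5 (t=2), |d|=6 (t=2); sum(t^3 - t) = 12.
        Var[W] = n(n+1)(2n+1)/24 - sum(t^3-t)/48 = 546/24 - 12/48 = 22.5.
        z = (W - E[W]) / sqrt(Var[W]) = (10 - 10.5) / 4.7434 = -0.1054.
        Two-sided p = 2*Phi(z) = 0.916051.
Step 6: alpha = 0.1. fail to reject H0.

W+ = 11, W- = 10, W = min = 10, p = 0.916051, fail to reject H0.
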